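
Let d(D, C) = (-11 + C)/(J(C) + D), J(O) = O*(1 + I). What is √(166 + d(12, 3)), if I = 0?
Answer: √37230/15 ≈ 12.863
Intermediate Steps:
J(O) = O (J(O) = O*(1 + 0) = O*1 = O)
d(D, C) = (-11 + C)/(C + D)
√(166 + d(12, 3)) = √(166 + (-11 + 3)/(3 + 12)) = √(166 - 8/15) = √(2482/15) = √37230/15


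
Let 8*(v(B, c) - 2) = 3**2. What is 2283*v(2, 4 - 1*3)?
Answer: 57075/8 ≈ 7134.4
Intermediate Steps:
v(B, c) = 25/8 (v(B, c) = 2 + (1/8)*3**2 = 2 + (1/8)*9 = 2 + 9/8 = 25/8)
2283*v(2, 4 - 1*3) = 2283*(25/8) = 57075/8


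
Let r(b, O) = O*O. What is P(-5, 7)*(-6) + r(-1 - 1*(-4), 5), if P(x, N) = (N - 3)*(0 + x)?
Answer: 145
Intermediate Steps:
P(x, N) = x*(-3 + N) (P(x, N) = (-3 + N)*x = x*(-3 + N))
r(b, O) = O²
P(-5, 7)*(-6) + r(-1 - 1*(-4), 5) = -5*(-3 + 7)*(-6) + 5² = -5*4*(-6) + 25 = -20*(-6) + 25 = 120 + 25 = 145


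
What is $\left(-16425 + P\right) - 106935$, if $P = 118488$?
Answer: $-4872$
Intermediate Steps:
$\left(-16425 + P\right) - 106935 = \left(-16425 + 118488\right) - 106935 = 102063 - 106935 = -4872$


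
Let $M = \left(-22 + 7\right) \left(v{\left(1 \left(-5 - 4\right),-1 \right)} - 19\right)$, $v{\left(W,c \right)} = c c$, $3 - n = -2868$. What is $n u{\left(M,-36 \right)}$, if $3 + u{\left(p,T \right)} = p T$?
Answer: $-27914733$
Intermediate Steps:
$n = 2871$ ($n = 3 - -2868 = 3 + 2868 = 2871$)
$v{\left(W,c \right)} = c^{2}$
$M = 270$ ($M = \left(-22 + 7\right) \left(\left(-1\right)^{2} - 19\right) = - 15 \left(1 - 19\right) = \left(-15\right) \left(-18\right) = 270$)
$u{\left(p,T \right)} = -3 + T p$ ($u{\left(p,T \right)} = -3 + p T = -3 + T p$)
$n u{\left(M,-36 \right)} = 2871 \left(-3 - 9720\right) = 2871 \left(-9723\right) = -27914733$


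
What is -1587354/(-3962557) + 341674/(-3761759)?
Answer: 4617340495268/14906184457763 ≈ 0.30976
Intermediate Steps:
-1587354/(-3962557) + 341674/(-3761759) = -1587354*(-1/3962557) + 341674*(-1/3761759) = 1587354/3962557 - 341674/3761759 = 4617340495268/14906184457763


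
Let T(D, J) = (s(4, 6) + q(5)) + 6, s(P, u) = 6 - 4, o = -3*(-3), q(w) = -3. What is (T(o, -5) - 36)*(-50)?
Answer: 1550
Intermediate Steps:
o = 9
s(P, u) = 2
T(D, J) = 5 (T(D, J) = (2 - 3) + 6 = -1 + 6 = 5)
(T(o, -5) - 36)*(-50) = (5 - 36)*(-50) = -31*(-50) = 1550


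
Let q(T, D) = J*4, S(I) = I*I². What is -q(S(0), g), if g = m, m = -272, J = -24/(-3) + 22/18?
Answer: -332/9 ≈ -36.889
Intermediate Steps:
S(I) = I³
J = 83/9 (J = -24*(-⅓) + 22*(1/18) = 8 + 11/9 = 83/9 ≈ 9.2222)
g = -272
q(T, D) = 332/9 (q(T, D) = (83/9)*4 = 332/9)
-q(S(0), g) = -1*332/9 = -332/9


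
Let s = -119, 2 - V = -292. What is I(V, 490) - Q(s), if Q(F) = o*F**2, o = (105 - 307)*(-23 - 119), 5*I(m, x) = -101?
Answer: -2030970721/5 ≈ -4.0619e+8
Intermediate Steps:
V = 294 (V = 2 - 1*(-292) = 2 + 292 = 294)
I(m, x) = -101/5 (I(m, x) = (1/5)*(-101) = -101/5)
o = 28684 (o = -202*(-142) = 28684)
Q(F) = 28684*F**2
I(V, 490) - Q(s) = -101/5 - 28684*(-119)**2 = -101/5 - 28684*14161 = -101/5 - 1*406194124 = -101/5 - 406194124 = -2030970721/5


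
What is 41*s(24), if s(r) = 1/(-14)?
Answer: -41/14 ≈ -2.9286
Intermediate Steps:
s(r) = -1/14
41*s(24) = 41*(-1/14) = -41/14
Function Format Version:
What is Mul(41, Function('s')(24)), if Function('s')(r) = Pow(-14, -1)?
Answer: Rational(-41, 14) ≈ -2.9286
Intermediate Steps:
Function('s')(r) = Rational(-1, 14)
Mul(41, Function('s')(24)) = Mul(41, Rational(-1, 14)) = Rational(-41, 14)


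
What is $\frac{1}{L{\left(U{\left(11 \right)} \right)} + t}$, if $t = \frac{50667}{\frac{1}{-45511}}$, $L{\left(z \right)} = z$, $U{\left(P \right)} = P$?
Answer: $- \frac{1}{2305905826} \approx -4.3367 \cdot 10^{-10}$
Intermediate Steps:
$t = -2305905837$ ($t = \frac{50667}{- \frac{1}{45511}} = 50667 \left(-45511\right) = -2305905837$)
$\frac{1}{L{\left(U{\left(11 \right)} \right)} + t} = \frac{1}{11 - 2305905837} = \frac{1}{-2305905826} = - \frac{1}{2305905826}$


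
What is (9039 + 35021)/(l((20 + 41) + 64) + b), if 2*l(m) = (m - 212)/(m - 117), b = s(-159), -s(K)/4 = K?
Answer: 704960/10089 ≈ 69.874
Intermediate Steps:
s(K) = -4*K
b = 636 (b = -4*(-159) = 636)
l(m) = (-212 + m)/(2*(-117 + m)) (l(m) = ((m - 212)/(m - 117))/2 = ((-212 + m)/(-117 + m))/2 = (-212 + m)/(2*(-117 + m)))
(9039 + 35021)/(l((20 + 41) + 64) + b) = (9039 + 35021)/((-212 + ((20 + 41) + 64))/(2*(-117 + ((20 + 41) + 64))) + 636) = 44060/((-212 + (61 + 64))/(2*(-117 + (61 + 64))) + 636) = 44060/((-212 + 125)/(2*(-117 + 125)) + 636) = 44060/((1/2)*(-87)/8 + 636) = 44060/((1/2)*(1/8)*(-87) + 636) = 44060/(-87/16 + 636) = 44060/(10089/16) = 44060*(16/10089) = 704960/10089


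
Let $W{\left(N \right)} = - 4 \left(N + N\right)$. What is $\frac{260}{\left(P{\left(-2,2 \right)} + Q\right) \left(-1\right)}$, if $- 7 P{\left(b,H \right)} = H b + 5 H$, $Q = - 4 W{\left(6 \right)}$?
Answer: $- \frac{910}{669} \approx -1.3602$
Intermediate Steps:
$W{\left(N \right)} = - 8 N$ ($W{\left(N \right)} = - 4 \cdot 2 N = - 8 N$)
$Q = 192$ ($Q = - 4 \left(\left(-8\right) 6\right) = \left(-4\right) \left(-48\right) = 192$)
$P{\left(b,H \right)} = - \frac{5 H}{7} - \frac{H b}{7}$ ($P{\left(b,H \right)} = - \frac{H b + 5 H}{7} = - \frac{5 H + H b}{7} = - \frac{5 H}{7} - \frac{H b}{7}$)
$\frac{260}{\left(P{\left(-2,2 \right)} + Q\right) \left(-1\right)} = \frac{260}{\left(\left(- \frac{1}{7}\right) 2 \left(5 - 2\right) + 192\right) \left(-1\right)} = \frac{260}{\left(\left(- \frac{1}{7}\right) 2 \cdot 3 + 192\right) \left(-1\right)} = \frac{260}{\left(- \frac{6}{7} + 192\right) \left(-1\right)} = \frac{260}{\frac{1338}{7} \left(-1\right)} = \frac{260}{- \frac{1338}{7}} = 260 \left(- \frac{7}{1338}\right) = - \frac{910}{669}$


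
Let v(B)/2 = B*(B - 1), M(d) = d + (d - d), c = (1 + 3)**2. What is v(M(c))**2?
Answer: 230400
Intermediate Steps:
c = 16 (c = 4**2 = 16)
M(d) = d (M(d) = d + 0 = d)
v(B) = 2*B*(-1 + B) (v(B) = 2*(B*(B - 1)) = 2*(B*(-1 + B)) = 2*B*(-1 + B))
v(M(c))**2 = (2*16*(-1 + 16))**2 = (2*16*15)**2 = 480**2 = 230400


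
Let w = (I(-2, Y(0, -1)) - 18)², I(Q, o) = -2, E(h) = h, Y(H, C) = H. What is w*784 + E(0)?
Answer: 313600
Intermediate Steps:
w = 400 (w = (-2 - 18)² = (-20)² = 400)
w*784 + E(0) = 400*784 + 0 = 313600 + 0 = 313600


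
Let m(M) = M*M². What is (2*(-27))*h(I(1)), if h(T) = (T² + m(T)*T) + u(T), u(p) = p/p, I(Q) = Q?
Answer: -162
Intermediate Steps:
u(p) = 1
m(M) = M³
h(T) = 1 + T² + T⁴ (h(T) = (T² + T³*T) + 1 = (T² + T⁴) + 1 = 1 + T² + T⁴)
(2*(-27))*h(I(1)) = (2*(-27))*(1 + 1² + 1⁴) = -54*(1 + 1 + 1) = -54*3 = -162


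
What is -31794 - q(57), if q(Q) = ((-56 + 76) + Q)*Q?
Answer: -36183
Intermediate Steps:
q(Q) = Q*(20 + Q) (q(Q) = (20 + Q)*Q = Q*(20 + Q))
-31794 - q(57) = -31794 - 57*(20 + 57) = -31794 - 57*77 = -31794 - 1*4389 = -31794 - 4389 = -36183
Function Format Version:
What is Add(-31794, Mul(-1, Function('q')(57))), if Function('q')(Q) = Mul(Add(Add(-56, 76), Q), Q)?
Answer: -36183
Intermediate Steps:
Function('q')(Q) = Mul(Q, Add(20, Q)) (Function('q')(Q) = Mul(Add(20, Q), Q) = Mul(Q, Add(20, Q)))
Add(-31794, Mul(-1, Function('q')(57))) = Add(-31794, Mul(-1, Mul(57, Add(20, 57)))) = Add(-31794, Mul(-1, Mul(57, 77))) = Add(-31794, Mul(-1, 4389)) = Add(-31794, -4389) = -36183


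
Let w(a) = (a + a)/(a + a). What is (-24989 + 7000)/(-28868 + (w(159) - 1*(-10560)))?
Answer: 17989/18307 ≈ 0.98263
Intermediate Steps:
w(a) = 1 (w(a) = (2*a)/((2*a)) = (2*a)*(1/(2*a)) = 1)
(-24989 + 7000)/(-28868 + (w(159) - 1*(-10560))) = (-24989 + 7000)/(-28868 + (1 - 1*(-10560))) = -17989/(-28868 + (1 + 10560)) = -17989/(-28868 + 10561) = -17989/(-18307) = -17989*(-1/18307) = 17989/18307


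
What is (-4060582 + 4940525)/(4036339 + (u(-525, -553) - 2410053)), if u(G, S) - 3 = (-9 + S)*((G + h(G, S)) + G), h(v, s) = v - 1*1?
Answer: 879943/2512001 ≈ 0.35030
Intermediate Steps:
h(v, s) = -1 + v (h(v, s) = v - 1 = -1 + v)
u(G, S) = 3 + (-1 + 3*G)*(-9 + S) (u(G, S) = 3 + (-9 + S)*((G + (-1 + G)) + G) = 3 + (-9 + S)*((-1 + 2*G) + G) = 3 + (-9 + S)*(-1 + 3*G) = 3 + (-1 + 3*G)*(-9 + S))
(-4060582 + 4940525)/(4036339 + (u(-525, -553) - 2410053)) = (-4060582 + 4940525)/(4036339 + ((12 - 1*(-553) - 27*(-525) + 3*(-525)*(-553)) - 2410053)) = 879943/(4036339 + ((12 + 553 + 14175 + 870975) - 2410053)) = 879943/(4036339 + (885715 - 2410053)) = 879943/(4036339 - 1524338) = 879943/2512001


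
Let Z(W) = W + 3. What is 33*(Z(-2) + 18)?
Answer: 627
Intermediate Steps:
Z(W) = 3 + W
33*(Z(-2) + 18) = 33*((3 - 2) + 18) = 33*(1 + 18) = 33*19 = 627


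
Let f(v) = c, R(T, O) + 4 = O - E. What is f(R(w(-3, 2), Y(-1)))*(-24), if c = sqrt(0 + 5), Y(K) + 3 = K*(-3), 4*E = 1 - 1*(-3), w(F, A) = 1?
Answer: -24*sqrt(5) ≈ -53.666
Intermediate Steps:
E = 1 (E = (1 - 1*(-3))/4 = (1 + 3)/4 = (1/4)*4 = 1)
Y(K) = -3 - 3*K (Y(K) = -3 + K*(-3) = -3 - 3*K)
R(T, O) = -5 + O (R(T, O) = -4 + (O - 1*1) = -4 + (O - 1) = -4 + (-1 + O) = -5 + O)
c = sqrt(5) ≈ 2.2361
f(v) = sqrt(5)
f(R(w(-3, 2), Y(-1)))*(-24) = sqrt(5)*(-24) = -24*sqrt(5)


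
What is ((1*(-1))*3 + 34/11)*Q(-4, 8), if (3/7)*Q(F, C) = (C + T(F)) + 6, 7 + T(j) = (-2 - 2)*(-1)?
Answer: 7/3 ≈ 2.3333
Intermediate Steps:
T(j) = -3 (T(j) = -7 + (-2 - 2)*(-1) = -7 - 4*(-1) = -7 + 4 = -3)
Q(F, C) = 7 + 7*C/3 (Q(F, C) = 7*((C - 3) + 6)/3 = 7*((-3 + C) + 6)/3 = 7*(3 + C)/3 = 7 + 7*C/3)
((1*(-1))*3 + 34/11)*Q(-4, 8) = ((1*(-1))*3 + 34/11)*(7 + (7/3)*8) = (-1*3 + 34*(1/11))*(7 + 56/3) = (-3 + 34/11)*(77/3) = (1/11)*(77/3) = 7/3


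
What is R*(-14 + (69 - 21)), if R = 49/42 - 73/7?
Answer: -6613/21 ≈ -314.90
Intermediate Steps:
R = -389/42 (R = 49*(1/42) - 73*⅐ = 7/6 - 73/7 = -389/42 ≈ -9.2619)
R*(-14 + (69 - 21)) = -389*(-14 + (69 - 21))/42 = -389*(-14 + 48)/42 = -389/42*34 = -6613/21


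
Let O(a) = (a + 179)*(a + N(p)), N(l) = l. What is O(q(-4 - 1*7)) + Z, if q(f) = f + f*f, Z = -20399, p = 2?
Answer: 11969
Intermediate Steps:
q(f) = f + f**2
O(a) = (2 + a)*(179 + a) (O(a) = (a + 179)*(a + 2) = (179 + a)*(2 + a) = (2 + a)*(179 + a))
O(q(-4 - 1*7)) + Z = (358 + ((-4 - 1*7)*(1 + (-4 - 1*7)))**2 + 181*((-4 - 1*7)*(1 + (-4 - 1*7)))) - 20399 = (358 + ((-4 - 7)*(1 + (-4 - 7)))**2 + 181*((-4 - 7)*(1 + (-4 - 7)))) - 20399 = (358 + (-11*(1 - 11))**2 + 181*(-11*(1 - 11))) - 20399 = (358 + (-11*(-10))**2 + 181*(-11*(-10))) - 20399 = (358 + 110**2 + 181*110) - 20399 = (358 + 12100 + 19910) - 20399 = 32368 - 20399 = 11969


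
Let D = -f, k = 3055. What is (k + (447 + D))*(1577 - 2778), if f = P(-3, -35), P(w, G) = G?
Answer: -4247937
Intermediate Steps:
f = -35
D = 35 (D = -1*(-35) = 35)
(k + (447 + D))*(1577 - 2778) = (3055 + (447 + 35))*(1577 - 2778) = (3055 + 482)*(-1201) = 3537*(-1201) = -4247937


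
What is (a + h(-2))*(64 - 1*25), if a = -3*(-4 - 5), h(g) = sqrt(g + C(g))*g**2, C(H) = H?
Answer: 1053 + 312*I ≈ 1053.0 + 312.0*I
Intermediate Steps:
h(g) = sqrt(2)*g**(5/2) (h(g) = sqrt(g + g)*g**2 = sqrt(2*g)*g**2 = (sqrt(2)*sqrt(g))*g**2 = sqrt(2)*g**(5/2))
a = 27 (a = -3*(-9) = 27)
(a + h(-2))*(64 - 1*25) = (27 + sqrt(2)*(-2)**(5/2))*(64 - 1*25) = (27 + sqrt(2)*(4*I*sqrt(2)))*(64 - 25) = (27 + 8*I)*39 = 1053 + 312*I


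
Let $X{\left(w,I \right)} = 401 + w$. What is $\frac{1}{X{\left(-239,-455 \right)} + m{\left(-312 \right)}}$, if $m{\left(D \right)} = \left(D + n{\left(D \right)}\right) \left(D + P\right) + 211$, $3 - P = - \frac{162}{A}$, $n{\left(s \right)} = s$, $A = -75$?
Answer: $\frac{25}{4863421} \approx 5.1404 \cdot 10^{-6}$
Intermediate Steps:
$P = \frac{21}{25}$ ($P = 3 - - \frac{162}{-75} = 3 - \left(-162\right) \left(- \frac{1}{75}\right) = 3 - \frac{54}{25} = \frac{21}{25} \approx 0.84$)
$m{\left(D \right)} = 211 + 2 D \left(\frac{21}{25} + D\right)$ ($m{\left(D \right)} = \left(D + D\right) \left(D + \frac{21}{25}\right) + 211 = 2 D \left(\frac{21}{25} + D\right) + 211 = 211 + 2 D \left(\frac{21}{25} + D\right)$)
$\frac{1}{X{\left(-239,-455 \right)} + m{\left(-312 \right)}} = \frac{1}{\left(401 - 239\right) + \left(211 + 2 \left(-312\right)^{2} + \frac{42}{25} \left(-312\right)\right)} = \frac{1}{162 + \left(211 + 2 \cdot 97344 - \frac{13104}{25}\right)} = \frac{1}{162 + \left(211 + 194688 - \frac{13104}{25}\right)} = \frac{1}{162 + \frac{4859371}{25}} = \frac{1}{\frac{4863421}{25}} = \frac{25}{4863421}$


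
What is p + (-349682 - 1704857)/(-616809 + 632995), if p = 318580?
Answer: 5154481341/16186 ≈ 3.1845e+5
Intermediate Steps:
p + (-349682 - 1704857)/(-616809 + 632995) = 318580 + (-349682 - 1704857)/(-616809 + 632995) = 318580 - 2054539/16186 = 5154481341/16186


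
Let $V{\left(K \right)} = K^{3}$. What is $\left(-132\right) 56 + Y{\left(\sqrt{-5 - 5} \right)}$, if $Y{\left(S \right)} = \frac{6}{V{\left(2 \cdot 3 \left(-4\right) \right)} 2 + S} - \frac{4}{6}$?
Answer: $- \frac{8476563963178}{1146617871} - \frac{3 i \sqrt{10}}{382205957} \approx -7392.7 - 2.4821 \cdot 10^{-8} i$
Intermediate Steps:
$Y{\left(S \right)} = - \frac{2}{3} + \frac{6}{-27648 + S}$ ($Y{\left(S \right)} = \frac{6}{\left(2 \cdot 3 \left(-4\right)\right)^{3} \cdot 2 + S} - \frac{4}{6} = \frac{6}{\left(6 \left(-4\right)\right)^{3} \cdot 2 + S} - \frac{2}{3} = \frac{6}{\left(-24\right)^{3} \cdot 2 + S} - \frac{2}{3} = \frac{6}{\left(-13824\right) 2 + S} - \frac{2}{3} = \frac{6}{-27648 + S} - \frac{2}{3} = - \frac{2}{3} + \frac{6}{-27648 + S}$)
$\left(-132\right) 56 + Y{\left(\sqrt{-5 - 5} \right)} = \left(-132\right) 56 + \frac{2 \left(27657 - \sqrt{-5 - 5}\right)}{3 \left(-27648 + \sqrt{-5 - 5}\right)} = -7392 + \frac{2 \left(27657 - \sqrt{-10}\right)}{3 \left(-27648 + \sqrt{-10}\right)} = -7392 + \frac{2 \left(27657 - i \sqrt{10}\right)}{3 \left(-27648 + i \sqrt{10}\right)}$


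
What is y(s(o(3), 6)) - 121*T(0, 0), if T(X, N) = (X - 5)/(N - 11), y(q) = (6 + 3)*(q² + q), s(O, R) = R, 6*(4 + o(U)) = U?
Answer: 323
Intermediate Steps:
o(U) = -4 + U/6
y(q) = 9*q + 9*q² (y(q) = 9*(q + q²) = 9*q + 9*q²)
T(X, N) = (-5 + X)/(-11 + N)
y(s(o(3), 6)) - 121*T(0, 0) = 9*6*(1 + 6) - 121*(-5 + 0)/(-11 + 0) = 9*6*7 - 121*(-5)/(-11) = 378 - (-11)*(-5) = 378 - 121*5/11 = 378 - 55 = 323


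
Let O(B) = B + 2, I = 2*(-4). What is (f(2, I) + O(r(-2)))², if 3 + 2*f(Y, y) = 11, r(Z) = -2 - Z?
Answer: 36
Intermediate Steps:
I = -8
f(Y, y) = 4 (f(Y, y) = -3/2 + (½)*11 = -3/2 + 11/2 = 4)
O(B) = 2 + B
(f(2, I) + O(r(-2)))² = (4 + (2 + (-2 - 1*(-2))))² = (4 + (2 + (-2 + 2)))² = (4 + (2 + 0))² = (4 + 2)² = 6² = 36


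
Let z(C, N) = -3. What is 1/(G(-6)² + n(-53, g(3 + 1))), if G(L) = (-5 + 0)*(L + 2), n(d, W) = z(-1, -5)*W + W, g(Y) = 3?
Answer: 1/394 ≈ 0.0025381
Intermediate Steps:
n(d, W) = -2*W (n(d, W) = -3*W + W = -2*W)
G(L) = -10 - 5*L (G(L) = -5*(2 + L) = -10 - 5*L)
1/(G(-6)² + n(-53, g(3 + 1))) = 1/((-10 - 5*(-6))² - 2*3) = 1/((-10 + 30)² - 6) = 1/(20² - 6) = 1/(400 - 6) = 1/394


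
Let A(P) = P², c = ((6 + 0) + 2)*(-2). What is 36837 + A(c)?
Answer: 37093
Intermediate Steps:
c = -16 (c = (6 + 2)*(-2) = 8*(-2) = -16)
36837 + A(c) = 36837 + (-16)² = 36837 + 256 = 37093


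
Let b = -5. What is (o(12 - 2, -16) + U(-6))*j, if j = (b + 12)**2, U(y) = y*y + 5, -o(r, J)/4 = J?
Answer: 5145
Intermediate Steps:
o(r, J) = -4*J
U(y) = 5 + y**2 (U(y) = y**2 + 5 = 5 + y**2)
j = 49 (j = (-5 + 12)**2 = 7**2 = 49)
(o(12 - 2, -16) + U(-6))*j = (-4*(-16) + (5 + (-6)**2))*49 = (64 + (5 + 36))*49 = (64 + 41)*49 = 105*49 = 5145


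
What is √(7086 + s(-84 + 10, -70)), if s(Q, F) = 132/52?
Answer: 3*√133107/13 ≈ 84.193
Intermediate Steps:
s(Q, F) = 33/13 (s(Q, F) = 132*(1/52) = 33/13)
√(7086 + s(-84 + 10, -70)) = √(7086 + 33/13) = √(92151/13) = 3*√133107/13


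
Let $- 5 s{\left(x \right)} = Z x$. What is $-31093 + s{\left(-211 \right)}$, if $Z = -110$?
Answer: $-35735$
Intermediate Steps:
$s{\left(x \right)} = 22 x$ ($s{\left(x \right)} = - \frac{\left(-110\right) x}{5} = 22 x$)
$-31093 + s{\left(-211 \right)} = -31093 + 22 \left(-211\right) = -31093 - 4642 = -35735$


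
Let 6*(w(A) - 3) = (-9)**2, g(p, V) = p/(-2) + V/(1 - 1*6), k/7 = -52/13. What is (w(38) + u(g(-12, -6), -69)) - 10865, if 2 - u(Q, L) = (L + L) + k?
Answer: -21361/2 ≈ -10681.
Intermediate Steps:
k = -28 (k = 7*(-52/13) = 7*(-52*1/13) = 7*(-4) = -28)
g(p, V) = -p/2 - V/5 (g(p, V) = p*(-1/2) + V/(1 - 6) = -p/2 + V/(-5) = -p/2 + V*(-1/5) = -p/2 - V/5)
w(A) = 33/2 (w(A) = 3 + (1/6)*(-9)**2 = 3 + (1/6)*81 = 3 + 27/2 = 33/2)
u(Q, L) = 30 - 2*L (u(Q, L) = 2 - ((L + L) - 28) = 2 - (2*L - 28) = 2 - (-28 + 2*L) = 2 + (28 - 2*L) = 30 - 2*L)
(w(38) + u(g(-12, -6), -69)) - 10865 = (33/2 + (30 - 2*(-69))) - 10865 = (33/2 + (30 + 138)) - 10865 = (33/2 + 168) - 10865 = 369/2 - 10865 = -21361/2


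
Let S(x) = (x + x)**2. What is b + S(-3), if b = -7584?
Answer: -7548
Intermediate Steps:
S(x) = 4*x**2 (S(x) = (2*x)**2 = 4*x**2)
b + S(-3) = -7584 + 4*(-3)**2 = -7584 + 4*9 = -7584 + 36 = -7548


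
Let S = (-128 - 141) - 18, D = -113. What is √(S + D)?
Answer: 20*I ≈ 20.0*I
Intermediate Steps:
S = -287 (S = -269 - 18 = -287)
√(S + D) = √(-287 - 113) = √(-400) = 20*I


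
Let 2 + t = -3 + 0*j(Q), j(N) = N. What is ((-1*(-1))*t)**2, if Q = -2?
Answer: 25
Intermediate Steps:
t = -5 (t = -2 + (-3 + 0*(-2)) = -2 + (-3 + 0) = -2 - 3 = -5)
((-1*(-1))*t)**2 = (-1*(-1)*(-5))**2 = (1*(-5))**2 = (-5)**2 = 25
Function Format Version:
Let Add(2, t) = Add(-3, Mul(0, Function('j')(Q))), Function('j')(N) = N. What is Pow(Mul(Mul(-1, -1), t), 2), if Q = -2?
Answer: 25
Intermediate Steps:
t = -5 (t = Add(-2, Add(-3, Mul(0, -2))) = Add(-2, Add(-3, 0)) = Add(-2, -3) = -5)
Pow(Mul(Mul(-1, -1), t), 2) = Pow(Mul(Mul(-1, -1), -5), 2) = Pow(Mul(1, -5), 2) = Pow(-5, 2) = 25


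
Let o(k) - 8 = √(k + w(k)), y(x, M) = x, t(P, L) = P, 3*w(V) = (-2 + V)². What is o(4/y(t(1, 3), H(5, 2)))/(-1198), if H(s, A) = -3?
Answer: -4/599 - 2*√3/1797 ≈ -0.0086055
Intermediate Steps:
w(V) = (-2 + V)²/3
o(k) = 8 + √(k + (-2 + k)²/3)
o(4/y(t(1, 3), H(5, 2)))/(-1198) = (8 + √(12 - 12/1 + 3*(4/1)²)/3)/(-1198) = -(8 + √(12 - 12 + 3*(4*1)²)/3)/1198 = -(8 + √(12 - 3*4 + 3*4²)/3)/1198 = -(8 + √(12 - 12 + 3*16)/3)/1198 = -(8 + √(12 - 12 + 48)/3)/1198 = -(8 + √48/3)/1198 = -(8 + (4*√3)/3)/1198 = -(8 + 4*√3/3)/1198 = -4/599 - 2*√3/1797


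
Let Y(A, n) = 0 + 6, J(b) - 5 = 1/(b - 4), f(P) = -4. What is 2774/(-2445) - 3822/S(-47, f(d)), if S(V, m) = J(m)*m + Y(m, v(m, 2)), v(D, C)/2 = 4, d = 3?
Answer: 2068298/7335 ≈ 281.98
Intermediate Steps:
v(D, C) = 8 (v(D, C) = 2*4 = 8)
J(b) = 5 + 1/(-4 + b) (J(b) = 5 + 1/(b - 4) = 5 + 1/(-4 + b))
Y(A, n) = 6
S(V, m) = 6 + m*(-19 + 5*m)/(-4 + m) (S(V, m) = ((-19 + 5*m)/(-4 + m))*m + 6 = m*(-19 + 5*m)/(-4 + m) + 6 = 6 + m*(-19 + 5*m)/(-4 + m))
2774/(-2445) - 3822/S(-47, f(d)) = 2774/(-2445) - 3822*(-4 - 4)/(-24 - 13*(-4) + 5*(-4)**2) = 2774*(-1/2445) - 3822*(-8/(-24 + 52 + 5*16)) = -2774/2445 - 3822*(-8/(-24 + 52 + 80)) = -2774/2445 - 3822/((-1/8*108)) = -2774/2445 - 3822/(-27/2) = -2774/2445 - 3822*(-2/27) = -2774/2445 + 2548/9 = 2068298/7335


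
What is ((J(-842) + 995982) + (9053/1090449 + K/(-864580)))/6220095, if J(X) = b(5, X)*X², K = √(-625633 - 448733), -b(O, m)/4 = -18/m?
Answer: 29141720137/193791324933 - I*√119374/1792589911700 ≈ 0.15038 - 1.9274e-10*I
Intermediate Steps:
b(O, m) = 72/m (b(O, m) = -(-72)/m = 72/m)
K = 3*I*√119374 (K = √(-1074366) = 3*I*√119374 ≈ 1036.5*I)
J(X) = 72*X (J(X) = (72/X)*X² = 72*X)
((J(-842) + 995982) + (9053/1090449 + K/(-864580)))/6220095 = ((72*(-842) + 995982) + (9053/1090449 + (3*I*√119374)/(-864580)))/6220095 = ((-60624 + 995982) + (9053*(1/1090449) + (3*I*√119374)*(-1/864580)))*(1/6220095) = (935358 + (9053/1090449 - 3*I*√119374/864580))*(1/6220095) = (1019960204795/1090449 - 3*I*√119374/864580)*(1/6220095) = 29141720137/193791324933 - I*√119374/1792589911700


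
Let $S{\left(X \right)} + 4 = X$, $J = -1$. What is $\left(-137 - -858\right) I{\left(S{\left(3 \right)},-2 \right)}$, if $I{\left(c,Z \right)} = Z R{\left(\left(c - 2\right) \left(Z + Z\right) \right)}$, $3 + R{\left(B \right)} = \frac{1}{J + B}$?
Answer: $\frac{46144}{11} \approx 4194.9$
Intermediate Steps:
$S{\left(X \right)} = -4 + X$
$R{\left(B \right)} = -3 + \frac{1}{-1 + B}$
$I{\left(c,Z \right)} = \frac{Z \left(4 - 6 Z \left(-2 + c\right)\right)}{-1 + 2 Z \left(-2 + c\right)}$ ($I{\left(c,Z \right)} = Z \frac{4 - 3 \left(c - 2\right) \left(Z + Z\right)}{-1 + \left(c - 2\right) \left(Z + Z\right)} = Z \frac{4 - 3 \left(-2 + c\right) 2 Z}{-1 + \left(-2 + c\right) 2 Z} = Z \frac{4 - 3 \cdot 2 Z \left(-2 + c\right)}{-1 + 2 Z \left(-2 + c\right)} = Z \frac{4 - 6 Z \left(-2 + c\right)}{-1 + 2 Z \left(-2 + c\right)} = \frac{Z \left(4 - 6 Z \left(-2 + c\right)\right)}{-1 + 2 Z \left(-2 + c\right)}$)
$\left(-137 - -858\right) I{\left(S{\left(3 \right)},-2 \right)} = \left(-137 - -858\right) 2 \left(-2\right) \frac{1}{-1 + 2 \left(-2\right) \left(-2 + \left(-4 + 3\right)\right)} \left(2 - - 6 \left(-2 + \left(-4 + 3\right)\right)\right) = \left(-137 + 858\right) 2 \left(-2\right) \frac{1}{-1 + 2 \left(-2\right) \left(-2 - 1\right)} \left(2 - - 6 \left(-2 - 1\right)\right) = 721 \cdot 2 \left(-2\right) \frac{1}{-1 + 2 \left(-2\right) \left(-3\right)} \left(2 - \left(-6\right) \left(-3\right)\right) = 721 \cdot 2 \left(-2\right) \frac{1}{-1 + 12} \left(2 - 18\right) = 721 \cdot 2 \left(-2\right) \frac{1}{11} \left(-16\right) = 721 \cdot \frac{64}{11} = \frac{46144}{11}$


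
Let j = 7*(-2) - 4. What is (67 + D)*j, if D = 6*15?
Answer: -2826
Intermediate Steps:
j = -18 (j = -14 - 4 = -18)
D = 90
(67 + D)*j = (67 + 90)*(-18) = 157*(-18) = -2826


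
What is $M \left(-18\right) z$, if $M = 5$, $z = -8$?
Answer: $720$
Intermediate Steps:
$M \left(-18\right) z = 5 \left(-18\right) \left(-8\right) = \left(-90\right) \left(-8\right) = 720$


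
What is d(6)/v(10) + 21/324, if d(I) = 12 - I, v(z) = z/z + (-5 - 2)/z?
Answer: 2167/108 ≈ 20.065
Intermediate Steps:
v(z) = 1 - 7/z
d(6)/v(10) + 21/324 = (12 - 1*6)/(((-7 + 10)/10)) + 21/324 = (12 - 6)/(((1/10)*3)) + 21*(1/324) = 6/(3/10) + 7/108 = 6*(10/3) + 7/108 = 20 + 7/108 = 2167/108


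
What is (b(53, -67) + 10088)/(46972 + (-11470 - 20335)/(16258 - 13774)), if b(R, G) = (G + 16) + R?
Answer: 25063560/116646643 ≈ 0.21487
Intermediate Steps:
b(R, G) = 16 + G + R (b(R, G) = (16 + G) + R = 16 + G + R)
(b(53, -67) + 10088)/(46972 + (-11470 - 20335)/(16258 - 13774)) = ((16 - 67 + 53) + 10088)/(46972 + (-11470 - 20335)/(16258 - 13774)) = (2 + 10088)/(46972 - 31805/2484) = 10090/(46972 - 31805*1/2484) = 10090/(46972 - 31805/2484) = 10090/(116646643/2484) = 10090*(2484/116646643) = 25063560/116646643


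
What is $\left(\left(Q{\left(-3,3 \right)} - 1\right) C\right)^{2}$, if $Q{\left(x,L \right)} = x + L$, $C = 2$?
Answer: $4$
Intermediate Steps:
$Q{\left(x,L \right)} = L + x$
$\left(\left(Q{\left(-3,3 \right)} - 1\right) C\right)^{2} = \left(\left(\left(3 - 3\right) - 1\right) 2\right)^{2} = \left(\left(0 - 1\right) 2\right)^{2} = \left(\left(-1\right) 2\right)^{2} = \left(-2\right)^{2} = 4$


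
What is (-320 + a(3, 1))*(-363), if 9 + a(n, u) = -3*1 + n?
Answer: 119427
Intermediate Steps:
a(n, u) = -12 + n (a(n, u) = -9 + (-3*1 + n) = -9 + (-3 + n) = -12 + n)
(-320 + a(3, 1))*(-363) = (-320 + (-12 + 3))*(-363) = (-320 - 9)*(-363) = -329*(-363) = 119427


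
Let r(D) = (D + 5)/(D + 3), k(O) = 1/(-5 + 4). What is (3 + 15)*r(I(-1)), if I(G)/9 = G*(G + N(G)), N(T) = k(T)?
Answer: 138/7 ≈ 19.714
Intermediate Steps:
k(O) = -1 (k(O) = 1/(-1) = -1)
N(T) = -1
I(G) = 9*G*(-1 + G) (I(G) = 9*(G*(G - 1)) = 9*(G*(-1 + G)) = 9*G*(-1 + G))
r(D) = (5 + D)/(3 + D)
(3 + 15)*r(I(-1)) = (3 + 15)*((5 + 9*(-1)*(-1 - 1))/(3 + 9*(-1)*(-1 - 1))) = 18*((5 + 9*(-1)*(-2))/(3 + 9*(-1)*(-2))) = 18*((5 + 18)/(3 + 18)) = 18*(23/21) = 138/7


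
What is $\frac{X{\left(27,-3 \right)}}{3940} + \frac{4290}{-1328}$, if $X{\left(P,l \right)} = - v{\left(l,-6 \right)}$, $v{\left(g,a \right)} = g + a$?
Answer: $- \frac{2111331}{654040} \approx -3.2281$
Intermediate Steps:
$v{\left(g,a \right)} = a + g$
$X{\left(P,l \right)} = 6 - l$ ($X{\left(P,l \right)} = - (-6 + l) = 6 - l$)
$\frac{X{\left(27,-3 \right)}}{3940} + \frac{4290}{-1328} = \frac{6 - -3}{3940} + \frac{4290}{-1328} = \left(6 + 3\right) \frac{1}{3940} + 4290 \left(- \frac{1}{1328}\right) = 9 \cdot \frac{1}{3940} - \frac{2145}{664} = \frac{9}{3940} - \frac{2145}{664} = - \frac{2111331}{654040}$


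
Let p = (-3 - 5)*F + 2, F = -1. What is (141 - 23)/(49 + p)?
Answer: 2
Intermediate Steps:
p = 10 (p = (-3 - 5)*(-1) + 2 = -8*(-1) + 2 = 8 + 2 = 10)
(141 - 23)/(49 + p) = (141 - 23)/(49 + 10) = 118/59 = (1/59)*118 = 2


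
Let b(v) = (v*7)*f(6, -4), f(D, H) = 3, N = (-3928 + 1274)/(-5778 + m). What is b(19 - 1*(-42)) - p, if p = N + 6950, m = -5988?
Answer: -33352054/5883 ≈ -5669.2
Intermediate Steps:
N = 1327/5883 (N = (-3928 + 1274)/(-5778 - 5988) = -2654/(-11766) = -2654*(-1/11766) = 1327/5883 ≈ 0.22557)
p = 40888177/5883 (p = 1327/5883 + 6950 = 40888177/5883 ≈ 6950.2)
b(v) = 21*v (b(v) = (v*7)*3 = (7*v)*3 = 21*v)
b(19 - 1*(-42)) - p = 21*(19 - 1*(-42)) - 1*40888177/5883 = 21*(19 + 42) - 40888177/5883 = 21*61 - 40888177/5883 = 1281 - 40888177/5883 = -33352054/5883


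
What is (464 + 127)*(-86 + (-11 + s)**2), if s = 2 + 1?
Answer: -13002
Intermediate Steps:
s = 3
(464 + 127)*(-86 + (-11 + s)**2) = (464 + 127)*(-86 + (-11 + 3)**2) = 591*(-86 + (-8)**2) = 591*(-86 + 64) = 591*(-22) = -13002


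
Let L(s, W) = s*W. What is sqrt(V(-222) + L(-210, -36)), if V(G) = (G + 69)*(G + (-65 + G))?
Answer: 3*sqrt(9493) ≈ 292.30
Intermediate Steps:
V(G) = (-65 + 2*G)*(69 + G) (V(G) = (69 + G)*(-65 + 2*G) = (-65 + 2*G)*(69 + G))
L(s, W) = W*s
sqrt(V(-222) + L(-210, -36)) = sqrt((-4485 + 2*(-222)**2 + 73*(-222)) - 36*(-210)) = sqrt((-4485 + 2*49284 - 16206) + 7560) = sqrt((-4485 + 98568 - 16206) + 7560) = sqrt(77877 + 7560) = sqrt(85437) = 3*sqrt(9493)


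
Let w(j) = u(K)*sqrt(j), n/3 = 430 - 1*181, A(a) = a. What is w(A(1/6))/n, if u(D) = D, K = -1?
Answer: -sqrt(6)/4482 ≈ -0.00054652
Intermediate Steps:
n = 747 (n = 3*(430 - 1*181) = 3*(430 - 181) = 3*249 = 747)
w(j) = -sqrt(j)
w(A(1/6))/n = -sqrt(1/6)/747 = -sqrt(1/6)*(1/747) = -sqrt(6)/6*(1/747) = -sqrt(6)/4482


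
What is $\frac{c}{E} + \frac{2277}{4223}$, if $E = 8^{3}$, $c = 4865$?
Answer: $\frac{21710719}{2162176} \approx 10.041$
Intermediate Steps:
$E = 512$
$\frac{c}{E} + \frac{2277}{4223} = \frac{4865}{512} + \frac{2277}{4223} = \frac{21710719}{2162176}$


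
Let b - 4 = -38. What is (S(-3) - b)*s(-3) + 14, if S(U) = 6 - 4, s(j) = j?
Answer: -94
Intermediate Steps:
b = -34 (b = 4 - 38 = -34)
S(U) = 2
(S(-3) - b)*s(-3) + 14 = (2 - 1*(-34))*(-3) + 14 = (2 + 34)*(-3) + 14 = 36*(-3) + 14 = -108 + 14 = -94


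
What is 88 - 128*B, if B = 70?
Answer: -8872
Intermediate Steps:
88 - 128*B = 88 - 128*70 = 88 - 8960 = -8872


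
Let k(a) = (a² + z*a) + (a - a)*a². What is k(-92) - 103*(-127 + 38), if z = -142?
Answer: 30695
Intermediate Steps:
k(a) = a² - 142*a (k(a) = (a² - 142*a) + (a - a)*a² = (a² - 142*a) + 0*a² = (a² - 142*a) + 0 = a² - 142*a)
k(-92) - 103*(-127 + 38) = -92*(-142 - 92) - 103*(-127 + 38) = -92*(-234) - 103*(-89) = 21528 + 9167 = 30695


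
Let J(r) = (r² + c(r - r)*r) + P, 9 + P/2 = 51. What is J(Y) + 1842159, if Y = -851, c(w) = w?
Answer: 2566444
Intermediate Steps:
P = 84 (P = -18 + 2*51 = -18 + 102 = 84)
J(r) = 84 + r² (J(r) = (r² + (r - r)*r) + 84 = (r² + 0*r) + 84 = (r² + 0) + 84 = r² + 84 = 84 + r²)
J(Y) + 1842159 = (84 + (-851)²) + 1842159 = (84 + 724201) + 1842159 = 724285 + 1842159 = 2566444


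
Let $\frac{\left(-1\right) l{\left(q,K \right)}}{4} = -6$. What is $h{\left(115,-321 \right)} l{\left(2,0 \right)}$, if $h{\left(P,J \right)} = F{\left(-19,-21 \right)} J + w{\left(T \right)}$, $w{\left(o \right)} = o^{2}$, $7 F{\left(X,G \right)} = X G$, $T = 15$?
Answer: $-433728$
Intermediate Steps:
$F{\left(X,G \right)} = \frac{G X}{7}$ ($F{\left(X,G \right)} = \frac{X G}{7} = \frac{G X}{7}$)
$l{\left(q,K \right)} = 24$ ($l{\left(q,K \right)} = \left(-4\right) \left(-6\right) = 24$)
$h{\left(P,J \right)} = 225 + 57 J$ ($h{\left(P,J \right)} = \frac{1}{7} \left(-21\right) \left(-19\right) J + 15^{2} = 57 J + 225 = 225 + 57 J$)
$h{\left(115,-321 \right)} l{\left(2,0 \right)} = \left(225 + 57 \left(-321\right)\right) 24 = \left(225 - 18297\right) 24 = \left(-18072\right) 24 = -433728$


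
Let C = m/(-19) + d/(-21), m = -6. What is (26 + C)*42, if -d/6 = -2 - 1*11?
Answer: 18036/19 ≈ 949.26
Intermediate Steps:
d = 78 (d = -6*(-2 - 1*11) = -6*(-2 - 11) = -6*(-13) = 78)
C = -452/133 (C = -6/(-19) + 78/(-21) = -6*(-1/19) + 78*(-1/21) = 6/19 - 26/7 = -452/133 ≈ -3.3985)
(26 + C)*42 = (26 - 452/133)*42 = (3006/133)*42 = 18036/19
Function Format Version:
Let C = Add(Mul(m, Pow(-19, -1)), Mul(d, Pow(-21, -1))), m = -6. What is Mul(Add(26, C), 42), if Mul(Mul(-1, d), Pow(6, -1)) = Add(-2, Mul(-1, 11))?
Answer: Rational(18036, 19) ≈ 949.26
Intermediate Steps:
d = 78 (d = Mul(-6, Add(-2, Mul(-1, 11))) = Mul(-6, Add(-2, -11)) = Mul(-6, -13) = 78)
C = Rational(-452, 133) (C = Add(Mul(-6, Pow(-19, -1)), Mul(78, Pow(-21, -1))) = Add(Mul(-6, Rational(-1, 19)), Mul(78, Rational(-1, 21))) = Add(Rational(6, 19), Rational(-26, 7)) = Rational(-452, 133) ≈ -3.3985)
Mul(Add(26, C), 42) = Mul(Add(26, Rational(-452, 133)), 42) = Mul(Rational(3006, 133), 42) = Rational(18036, 19)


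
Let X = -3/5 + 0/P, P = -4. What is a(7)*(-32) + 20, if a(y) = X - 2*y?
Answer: 2436/5 ≈ 487.20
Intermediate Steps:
X = -⅗ (X = -3/5 + 0/(-4) = -3*⅕ + 0*(-¼) = -⅗ + 0 = -⅗ ≈ -0.60000)
a(y) = -⅗ - 2*y
a(7)*(-32) + 20 = (-⅗ - 2*7)*(-32) + 20 = (-⅗ - 14)*(-32) + 20 = -73/5*(-32) + 20 = 2336/5 + 20 = 2436/5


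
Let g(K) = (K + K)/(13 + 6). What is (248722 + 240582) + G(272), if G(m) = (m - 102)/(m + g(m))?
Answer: 82203167/168 ≈ 4.8930e+5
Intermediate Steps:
g(K) = 2*K/19 (g(K) = (2*K)/19 = (2*K)*(1/19) = 2*K/19)
G(m) = 19*(-102 + m)/(21*m) (G(m) = (m - 102)/(m + 2*m/19) = (-102 + m)/((21*m/19)) = (-102 + m)*(19/(21*m)) = 19*(-102 + m)/(21*m))
(248722 + 240582) + G(272) = (248722 + 240582) + (19/21)*(-102 + 272)/272 = 489304 + (19/21)*(1/272)*170 = 489304 + 95/168 = 82203167/168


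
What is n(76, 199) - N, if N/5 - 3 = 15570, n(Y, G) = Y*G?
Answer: -62741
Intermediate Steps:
n(Y, G) = G*Y
N = 77865 (N = 15 + 5*15570 = 15 + 77850 = 77865)
n(76, 199) - N = 199*76 - 1*77865 = 15124 - 77865 = -62741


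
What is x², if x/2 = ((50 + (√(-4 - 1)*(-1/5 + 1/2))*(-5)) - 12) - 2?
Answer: 5139 - 432*I*√5 ≈ 5139.0 - 965.98*I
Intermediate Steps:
x = 72 - 3*I*√5 (x = 2*(((50 + (√(-4 - 1)*(-1/5 + 1/2))*(-5)) - 12) - 2) = 2*(((50 + (√(-5)*(-1*⅕ + 1*(½)))*(-5)) - 12) - 2) = 2*(((50 + ((I*√5)*(-⅕ + ½))*(-5)) - 12) - 2) = 2*(((50 + ((I*√5)*(3/10))*(-5)) - 12) - 2) = 2*(((50 + (3*I*√5/10)*(-5)) - 12) - 2) = 2*(((50 - 3*I*√5/2) - 12) - 2) = 2*((38 - 3*I*√5/2) - 2) = 2*(36 - 3*I*√5/2) = 72 - 3*I*√5 ≈ 72.0 - 6.7082*I)
x² = (72 - 3*I*√5)²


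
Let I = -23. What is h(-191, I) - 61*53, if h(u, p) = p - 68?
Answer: -3324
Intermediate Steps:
h(u, p) = -68 + p
h(-191, I) - 61*53 = (-68 - 23) - 61*53 = -91 - 3233 = -3324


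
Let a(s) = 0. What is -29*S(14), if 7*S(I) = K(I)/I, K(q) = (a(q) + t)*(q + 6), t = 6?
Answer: -1740/49 ≈ -35.510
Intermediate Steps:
K(q) = 36 + 6*q (K(q) = (0 + 6)*(q + 6) = 6*(6 + q) = 36 + 6*q)
S(I) = (36 + 6*I)/(7*I) (S(I) = ((36 + 6*I)/I)/7 = (36 + 6*I)/(7*I))
-29*S(14) = -174*(6 + 14)/(7*14) = -174*20/(7*14) = -29*60/49 = -1740/49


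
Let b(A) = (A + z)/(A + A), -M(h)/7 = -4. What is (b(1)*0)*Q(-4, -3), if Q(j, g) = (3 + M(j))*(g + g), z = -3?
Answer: 0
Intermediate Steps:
M(h) = 28 (M(h) = -7*(-4) = 28)
Q(j, g) = 62*g (Q(j, g) = (3 + 28)*(g + g) = 31*(2*g) = 62*g)
b(A) = (-3 + A)/(2*A) (b(A) = (A - 3)/(A + A) = (-3 + A)/((2*A)) = (-3 + A)*(1/(2*A)) = (-3 + A)/(2*A))
(b(1)*0)*Q(-4, -3) = (((½)*(-3 + 1)/1)*0)*(62*(-3)) = (((½)*1*(-2))*0)*(-186) = -1*0*(-186) = 0*(-186) = 0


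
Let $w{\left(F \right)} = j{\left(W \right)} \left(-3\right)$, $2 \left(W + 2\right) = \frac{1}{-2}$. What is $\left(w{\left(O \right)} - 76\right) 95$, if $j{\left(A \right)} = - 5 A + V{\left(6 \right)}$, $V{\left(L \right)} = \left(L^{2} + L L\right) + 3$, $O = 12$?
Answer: $- \frac{127205}{4} \approx -31801.0$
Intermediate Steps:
$V{\left(L \right)} = 3 + 2 L^{2}$ ($V{\left(L \right)} = \left(L^{2} + L^{2}\right) + 3 = 2 L^{2} + 3 = 3 + 2 L^{2}$)
$W = - \frac{9}{4}$ ($W = -2 + \frac{1}{2 \left(-2\right)} = -2 + \frac{1}{2} \left(- \frac{1}{2}\right) = -2 - \frac{1}{4} = - \frac{9}{4} \approx -2.25$)
$j{\left(A \right)} = 75 - 5 A$ ($j{\left(A \right)} = - 5 A + \left(3 + 2 \cdot 6^{2}\right) = - 5 A + \left(3 + 2 \cdot 36\right) = - 5 A + \left(3 + 72\right) = - 5 A + 75 = 75 - 5 A$)
$w{\left(F \right)} = - \frac{1035}{4}$ ($w{\left(F \right)} = \left(75 - - \frac{45}{4}\right) \left(-3\right) = \left(75 + \frac{45}{4}\right) \left(-3\right) = \frac{345}{4} \left(-3\right) = - \frac{1035}{4}$)
$\left(w{\left(O \right)} - 76\right) 95 = \left(- \frac{1035}{4} - 76\right) 95 = \left(- \frac{1339}{4}\right) 95 = - \frac{127205}{4}$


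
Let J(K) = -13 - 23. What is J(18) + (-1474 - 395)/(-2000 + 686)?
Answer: -15145/438 ≈ -34.578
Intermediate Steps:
J(K) = -36
J(18) + (-1474 - 395)/(-2000 + 686) = -36 + (-1474 - 395)/(-2000 + 686) = -36 - 1869/(-1314) = -36 - 1869*(-1/1314) = -36 + 623/438 = -15145/438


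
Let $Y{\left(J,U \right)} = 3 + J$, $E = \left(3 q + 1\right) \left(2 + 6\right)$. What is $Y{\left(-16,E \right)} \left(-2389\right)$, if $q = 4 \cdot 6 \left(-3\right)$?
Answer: $31057$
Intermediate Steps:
$q = -72$ ($q = 24 \left(-3\right) = -72$)
$E = -1720$ ($E = \left(3 \left(-72\right) + 1\right) \left(2 + 6\right) = \left(-216 + 1\right) 8 = \left(-215\right) 8 = -1720$)
$Y{\left(-16,E \right)} \left(-2389\right) = \left(3 - 16\right) \left(-2389\right) = \left(-13\right) \left(-2389\right) = 31057$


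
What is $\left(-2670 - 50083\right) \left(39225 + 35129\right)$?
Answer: $-3922396562$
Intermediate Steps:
$\left(-2670 - 50083\right) \left(39225 + 35129\right) = \left(-52753\right) 74354 = -3922396562$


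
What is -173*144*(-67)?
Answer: 1669104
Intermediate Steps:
-173*144*(-67) = -24912*(-67) = 1669104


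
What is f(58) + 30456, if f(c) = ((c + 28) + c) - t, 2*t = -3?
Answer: 61203/2 ≈ 30602.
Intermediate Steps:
t = -3/2 (t = (½)*(-3) = -3/2 ≈ -1.5000)
f(c) = 59/2 + 2*c (f(c) = ((c + 28) + c) - 1*(-3/2) = ((28 + c) + c) + 3/2 = (28 + 2*c) + 3/2 = 59/2 + 2*c)
f(58) + 30456 = (59/2 + 2*58) + 30456 = (59/2 + 116) + 30456 = 291/2 + 30456 = 61203/2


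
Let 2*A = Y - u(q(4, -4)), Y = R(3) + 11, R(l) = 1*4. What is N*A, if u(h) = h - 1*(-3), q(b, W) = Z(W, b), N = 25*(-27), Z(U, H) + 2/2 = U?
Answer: -11475/2 ≈ -5737.5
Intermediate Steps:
R(l) = 4
Z(U, H) = -1 + U
N = -675
q(b, W) = -1 + W
Y = 15 (Y = 4 + 11 = 15)
u(h) = 3 + h (u(h) = h + 3 = 3 + h)
A = 17/2 (A = (15 - (3 + (-1 - 4)))/2 = (15 - (3 - 5))/2 = (15 - 1*(-2))/2 = (15 + 2)/2 = (1/2)*17 = 17/2 ≈ 8.5000)
N*A = -675*17/2 = -11475/2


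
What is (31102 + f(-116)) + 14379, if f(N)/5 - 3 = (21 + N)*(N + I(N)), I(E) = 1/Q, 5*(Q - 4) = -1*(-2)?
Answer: 2210737/22 ≈ 1.0049e+5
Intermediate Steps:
Q = 22/5 (Q = 4 + (-1*(-2))/5 = 4 + (1/5)*2 = 4 + 2/5 = 22/5 ≈ 4.4000)
I(E) = 5/22 (I(E) = 1/(22/5) = 5/22)
f(N) = 15 + 5*(21 + N)*(5/22 + N) (f(N) = 15 + 5*((21 + N)*(N + 5/22)) = 15 + 5*((21 + N)*(5/22 + N)) = 15 + 5*(21 + N)*(5/22 + N))
(31102 + f(-116)) + 14379 = (31102 + (855/22 + 5*(-116)**2 + (2335/22)*(-116))) + 14379 = (31102 + (855/22 + 5*13456 - 135430/11)) + 14379 = (31102 + (855/22 + 67280 - 135430/11)) + 14379 = (31102 + 1210155/22) + 14379 = 1894399/22 + 14379 = 2210737/22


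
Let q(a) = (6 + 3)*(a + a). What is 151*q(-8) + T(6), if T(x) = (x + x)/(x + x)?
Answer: -21743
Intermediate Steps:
q(a) = 18*a (q(a) = 9*(2*a) = 18*a)
T(x) = 1 (T(x) = (2*x)/((2*x)) = (2*x)*(1/(2*x)) = 1)
151*q(-8) + T(6) = 151*(18*(-8)) + 1 = 151*(-144) + 1 = -21744 + 1 = -21743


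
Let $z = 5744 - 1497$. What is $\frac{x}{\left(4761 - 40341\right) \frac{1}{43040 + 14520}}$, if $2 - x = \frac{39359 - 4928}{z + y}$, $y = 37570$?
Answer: $- \frac{15734026}{8265827} \approx -1.9035$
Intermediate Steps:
$z = 4247$ ($z = 5744 - 1497 = 4247$)
$x = \frac{16401}{13939}$ ($x = 2 - \frac{39359 - 4928}{4247 + 37570} = 2 - \frac{34431}{41817} = 2 - 34431 \cdot \frac{1}{41817} = 2 - \frac{11477}{13939} = \frac{16401}{13939} \approx 1.1766$)
$\frac{x}{\left(4761 - 40341\right) \frac{1}{43040 + 14520}} = \frac{16401}{13939 \frac{4761 - 40341}{43040 + 14520}} = \frac{16401}{13939 \left(- \frac{35580}{57560}\right)} = \frac{16401}{13939 \left(\left(-35580\right) \frac{1}{57560}\right)} = \frac{16401}{13939 \left(- \frac{1779}{2878}\right)} = \frac{16401}{13939} \left(- \frac{2878}{1779}\right) = - \frac{15734026}{8265827}$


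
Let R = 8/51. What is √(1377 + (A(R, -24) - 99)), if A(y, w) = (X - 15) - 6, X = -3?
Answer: √1254 ≈ 35.412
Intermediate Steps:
R = 8/51 (R = 8*(1/51) = 8/51 ≈ 0.15686)
A(y, w) = -24 (A(y, w) = (-3 - 15) - 6 = -18 - 6 = -24)
√(1377 + (A(R, -24) - 99)) = √(1377 + (-24 - 99)) = √(1377 - 123) = √1254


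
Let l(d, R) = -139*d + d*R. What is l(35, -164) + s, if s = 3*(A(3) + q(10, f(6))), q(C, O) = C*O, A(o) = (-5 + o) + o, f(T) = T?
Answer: -10422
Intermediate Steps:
l(d, R) = -139*d + R*d
A(o) = -5 + 2*o
s = 183 (s = 3*((-5 + 2*3) + 10*6) = 3*((-5 + 6) + 60) = 3*(1 + 60) = 3*61 = 183)
l(35, -164) + s = 35*(-139 - 164) + 183 = 35*(-303) + 183 = -10605 + 183 = -10422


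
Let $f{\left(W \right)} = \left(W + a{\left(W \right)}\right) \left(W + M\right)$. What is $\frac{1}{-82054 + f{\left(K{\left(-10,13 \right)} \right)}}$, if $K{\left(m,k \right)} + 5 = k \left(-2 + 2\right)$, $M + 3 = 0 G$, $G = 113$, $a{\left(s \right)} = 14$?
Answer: $- \frac{1}{82126} \approx -1.2176 \cdot 10^{-5}$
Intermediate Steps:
$M = -3$ ($M = -3 + 0 \cdot 113 = -3 + 0 = -3$)
$K{\left(m,k \right)} = -5$ ($K{\left(m,k \right)} = -5 + k \left(-2 + 2\right) = -5 + k 0 = -5 + 0 = -5$)
$f{\left(W \right)} = \left(-3 + W\right) \left(14 + W\right)$ ($f{\left(W \right)} = \left(W + 14\right) \left(W - 3\right) = \left(14 + W\right) \left(-3 + W\right) = \left(-3 + W\right) \left(14 + W\right)$)
$\frac{1}{-82054 + f{\left(K{\left(-10,13 \right)} \right)}} = \frac{1}{-82054 + \left(-42 + \left(-5\right)^{2} + 11 \left(-5\right)\right)} = \frac{1}{-82054 - 72} = \frac{1}{-82126} = - \frac{1}{82126}$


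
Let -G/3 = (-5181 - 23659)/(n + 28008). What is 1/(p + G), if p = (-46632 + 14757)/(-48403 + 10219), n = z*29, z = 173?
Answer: 84068440/290423437 ≈ 0.28947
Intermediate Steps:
n = 5017 (n = 173*29 = 5017)
G = 17304/6605 (G = -3*(-5181 - 23659)/(5017 + 28008) = -(-86520)/33025 = -3*(-5768/6605) = 17304/6605 ≈ 2.6198)
p = 10625/12728 (p = -31875/(-38184) = -31875*(-1/38184) = 10625/12728 ≈ 0.83477)
1/(p + G) = 1/(10625/12728 + 17304/6605) = 1/(290423437/84068440) = 84068440/290423437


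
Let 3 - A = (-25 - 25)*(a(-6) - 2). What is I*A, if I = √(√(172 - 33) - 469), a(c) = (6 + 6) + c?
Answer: 203*√(-469 + √139) ≈ 4340.6*I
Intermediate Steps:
a(c) = 12 + c
A = 203 (A = 3 - (-25 - 25)*((12 - 6) - 2) = 3 - (-50)*(6 - 2) = 3 - (-50)*4 = 3 - 1*(-200) = 3 + 200 = 203)
I = √(-469 + √139) (I = √(√139 - 469) = √(-469 + √139) ≈ 21.382*I)
I*A = √(-469 + √139)*203 = 203*√(-469 + √139)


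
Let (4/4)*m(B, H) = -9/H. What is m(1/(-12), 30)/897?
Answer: -1/2990 ≈ -0.00033445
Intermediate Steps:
m(B, H) = -9/H
m(1/(-12), 30)/897 = -9/30/897 = -9*1/30*(1/897) = -3/10*1/897 = -1/2990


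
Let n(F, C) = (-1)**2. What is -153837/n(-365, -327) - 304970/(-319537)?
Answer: -49156308499/319537 ≈ -1.5384e+5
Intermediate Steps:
n(F, C) = 1
-153837/n(-365, -327) - 304970/(-319537) = -153837/1 - 304970/(-319537) = -153837*1 - 304970*(-1/319537) = -153837 + 304970/319537 = -49156308499/319537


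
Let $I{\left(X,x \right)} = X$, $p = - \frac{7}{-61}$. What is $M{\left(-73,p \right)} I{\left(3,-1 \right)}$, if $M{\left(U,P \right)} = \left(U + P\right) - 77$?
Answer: $- \frac{27429}{61} \approx -449.66$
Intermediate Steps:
$p = \frac{7}{61}$ ($p = \left(-7\right) \left(- \frac{1}{61}\right) = \frac{7}{61} \approx 0.11475$)
$M{\left(U,P \right)} = -77 + P + U$ ($M{\left(U,P \right)} = \left(P + U\right) - 77 = -77 + P + U$)
$M{\left(-73,p \right)} I{\left(3,-1 \right)} = \left(-77 + \frac{7}{61} - 73\right) 3 = \left(- \frac{9143}{61}\right) 3 = - \frac{27429}{61}$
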